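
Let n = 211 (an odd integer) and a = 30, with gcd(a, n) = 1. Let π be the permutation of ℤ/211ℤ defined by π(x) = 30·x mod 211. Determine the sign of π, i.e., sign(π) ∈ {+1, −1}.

Start at x=34: 34 → 176 → 5 → 150 → 69 → 171 → 66 → … (one orbit).
π_30 has 3 disjoint cycles with lengths [105, 105, 1] on {0,…,210}.
Σ(ℓ_i−1) = 211−3 = 208; sign = (−1)^208 = +1.

+1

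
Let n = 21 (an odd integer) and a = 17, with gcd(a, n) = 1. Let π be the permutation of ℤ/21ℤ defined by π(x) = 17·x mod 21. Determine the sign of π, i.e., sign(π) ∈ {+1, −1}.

Start at x=5: 5 → 1 → 17 → 16 → 20 → 4 → 5 (one orbit).
π_17 has 5 disjoint cycles with lengths [6, 6, 6, 2, 1] on {0,…,20}.
5 cycles on 21: each ℓ→(−1)^(ℓ−1), product (−1)^16 = +1.
The Jacobi symbol (17|21) = +1 (Zolotarev) agrees.

+1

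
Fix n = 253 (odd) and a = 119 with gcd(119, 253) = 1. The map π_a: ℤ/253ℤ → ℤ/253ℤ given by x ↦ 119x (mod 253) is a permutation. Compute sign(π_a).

Start at x=100: 100 → 9 → 59 → 190 → 93 → 188 → 108 → … (one orbit).
Cycle lengths of π_119 on ℤ/253ℤ: [55, 55, 55, 55, 11, 11, 5, 5, 1]; 9 cycles in total.
sign(π) = (−1)^{n − #cycles} = (−1)^{253−9} = (−1)^244 = +1.

+1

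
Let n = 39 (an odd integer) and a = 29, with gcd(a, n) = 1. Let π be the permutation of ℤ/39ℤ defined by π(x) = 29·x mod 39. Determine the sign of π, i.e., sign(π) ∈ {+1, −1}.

Trace 16: π^k(16) = [16, 35, 1, 29, 22, 14] for k=0..5.
Cycle type of π: 6×4 + 3×4 + 2 + 1; total 10 cycles.
n − c = 39 − 10 = 29; sign = (−1)^29 = -1.
The Jacobi symbol (29|39) = -1 (Zolotarev) agrees.

-1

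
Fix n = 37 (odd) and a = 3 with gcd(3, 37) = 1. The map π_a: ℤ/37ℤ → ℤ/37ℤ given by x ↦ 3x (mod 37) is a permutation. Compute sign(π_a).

Start at x=12: 12 → 36 → 34 → 28 → 10 → 30 → 16 → … (one orbit).
3 cycles of lengths [18, 18, 1].
37 − 3 = 34 transpositions; sign(π) = (−1)^34 = +1.
Check: (3/37) = +1 by Zolotarev.

+1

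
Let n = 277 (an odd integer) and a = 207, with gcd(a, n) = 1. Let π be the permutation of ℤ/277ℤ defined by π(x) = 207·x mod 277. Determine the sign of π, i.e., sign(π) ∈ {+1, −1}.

+1

Start at x=191: 191 → 203 → 194 → 270 → 213 → 48 → 241 → … (one orbit).
Decompose π into cycles: lengths [69, 69, 69, 69, 1] (5 cycles, including the fixed point 0).
With 5 cycles on 277 points, sign = (−1)^{277−5} = +1.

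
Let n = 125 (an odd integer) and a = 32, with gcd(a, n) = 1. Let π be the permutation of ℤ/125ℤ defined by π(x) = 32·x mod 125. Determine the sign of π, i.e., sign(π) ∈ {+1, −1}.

-1

Trace 32: π^k(32) = [32, 24, 18, 76, 57, 74, 118] for k=0..6.
Cycle lengths of π_32 on ℤ/125ℤ: [20, 20, 20, 20, 20, 4, 4, 4, 4, 4, 4, 1]; 12 cycles in total.
12 cycles on 125: each ℓ→(−1)^(ℓ−1), product (−1)^113 = -1.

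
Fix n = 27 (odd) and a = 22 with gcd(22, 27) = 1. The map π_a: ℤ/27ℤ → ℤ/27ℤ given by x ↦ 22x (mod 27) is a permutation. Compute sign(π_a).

Orbit of 10 under x↦22x: [10, 4, 7, 19, 13, 16, 1]… (length divides ord_27(22)).
Decompose π into cycles: lengths [9, 9, 3, 3, 1, 1, 1] (7 cycles, including the fixed point 0).
27 − 7 = 20 transpositions; sign(π) = (−1)^20 = +1.

+1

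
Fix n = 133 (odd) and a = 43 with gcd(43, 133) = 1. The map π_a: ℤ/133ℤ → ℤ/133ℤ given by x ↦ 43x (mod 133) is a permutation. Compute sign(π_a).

+1

Trace 120: π^k(120) = [120, 106, 36, 85, 64, 92, 99] for k=0..6.
Cycle type of π: 9×14 + 1×7; total 21 cycles.
Σ(ℓ_i−1) = 133−21 = 112; sign = (−1)^112 = +1.
The Jacobi symbol (43|133) = +1 (Zolotarev) agrees.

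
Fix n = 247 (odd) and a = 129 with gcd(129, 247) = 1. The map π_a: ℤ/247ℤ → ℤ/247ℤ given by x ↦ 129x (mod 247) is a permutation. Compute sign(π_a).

-1

Trace 66: π^k(66) = [66, 116, 144, 51, 157, 246, 118] for k=0..6.
Cycle type of π: 18×13 + 2×6 + 1; total 20 cycles.
Σ(ℓ_i−1) = 247−20 = 227; sign = (−1)^227 = -1.
(129|247)_J = -1 (Zolotarev's lemma cross-check).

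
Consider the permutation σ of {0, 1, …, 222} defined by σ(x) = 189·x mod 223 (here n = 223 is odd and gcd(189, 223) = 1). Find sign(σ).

Trace 14: π^k(14) = [14, 193, 128, 108, 119, 191, 196] for k=0..6.
4 cycles of lengths [74, 74, 74, 1].
4 cycles on 223: each ℓ→(−1)^(ℓ−1), product (−1)^219 = -1.
Zolotarev: (189|223) = -1, matching the cycle-count sign.

-1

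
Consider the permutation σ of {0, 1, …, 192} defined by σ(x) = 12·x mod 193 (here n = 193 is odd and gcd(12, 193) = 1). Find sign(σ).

+1

Start at x=150: 150 → 63 → 177 → 1 → 12 → 144 → 184 → … (one orbit).
π_12 has 9 disjoint cycles with lengths [24, 24, 24, 24, 24, 24, 24, 24, 1] on {0,…,192}.
n − c = 193 − 9 = 184; sign = (−1)^184 = +1.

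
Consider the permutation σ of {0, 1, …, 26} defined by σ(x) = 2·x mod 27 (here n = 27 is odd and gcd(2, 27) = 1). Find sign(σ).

-1

Start at x=2: 2 → 4 → 8 → 16 → 5 → 10 → 20 → … (one orbit).
4 cycles of lengths [18, 6, 2, 1].
n − c = 27 − 4 = 23; sign = (−1)^23 = -1.
Check: (2/27) = -1 by Zolotarev.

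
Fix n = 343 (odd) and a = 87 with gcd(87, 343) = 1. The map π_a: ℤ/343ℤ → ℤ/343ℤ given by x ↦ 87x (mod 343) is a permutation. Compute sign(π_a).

Trace 48: π^k(48) = [48, 60, 75, 8, 10, 184, 230] for k=0..6.
Cycle lengths of π_87 on ℤ/343ℤ: [294, 42, 6, 1]; 4 cycles in total.
With 4 cycles on 343 points, sign = (−1)^{343−4} = -1.
The Jacobi symbol (87|343) = -1 (Zolotarev) agrees.

-1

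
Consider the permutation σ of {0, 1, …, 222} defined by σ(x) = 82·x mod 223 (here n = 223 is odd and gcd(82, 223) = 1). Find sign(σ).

+1

Start at x=68: 68 → 1 → 82 → 34 → 112 → 41 → 17 → … (one orbit).
Cycle lengths of π_82 on ℤ/223ℤ: [37, 37, 37, 37, 37, 37, 1]; 7 cycles in total.
sign(π) = (−1)^{n − #cycles} = (−1)^{223−7} = (−1)^216 = +1.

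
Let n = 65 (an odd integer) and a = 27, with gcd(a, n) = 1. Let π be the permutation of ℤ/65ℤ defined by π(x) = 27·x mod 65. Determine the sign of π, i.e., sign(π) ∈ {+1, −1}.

Trace 1: π^k(1) = [1, 27, 14, 53] for k=0..3.
Cycle type of π: 4×13 + 1×13; total 26 cycles.
Σ(ℓ_i−1) = 65−26 = 39; sign = (−1)^39 = -1.

-1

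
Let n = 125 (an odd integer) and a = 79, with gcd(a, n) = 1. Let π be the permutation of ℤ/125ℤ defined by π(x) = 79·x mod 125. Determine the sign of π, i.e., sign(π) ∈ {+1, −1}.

Start at x=121: 121 → 59 → 36 → 94 → 51 → 29 → 41 → … (one orbit).
Cycle lengths of π_79 on ℤ/125ℤ: [50, 50, 10, 10, 2, 2, 1]; 7 cycles in total.
n − c = 125 − 7 = 118; sign = (−1)^118 = +1.

+1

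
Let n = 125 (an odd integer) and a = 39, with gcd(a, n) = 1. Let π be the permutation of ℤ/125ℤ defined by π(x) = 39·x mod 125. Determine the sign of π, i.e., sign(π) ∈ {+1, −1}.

Start at x=24: 24 → 61 → 4 → 31 → 84 → 26 → 14 → … (one orbit).
π_39 has 7 disjoint cycles with lengths [50, 50, 10, 10, 2, 2, 1] on {0,…,124}.
With 7 cycles on 125 points, sign = (−1)^{125−7} = +1.
Zolotarev: (39|125) = +1, matching the cycle-count sign.

+1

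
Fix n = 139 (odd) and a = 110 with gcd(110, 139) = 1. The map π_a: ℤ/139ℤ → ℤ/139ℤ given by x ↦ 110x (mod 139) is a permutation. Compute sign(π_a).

Trace 81: π^k(81) = [81, 14, 11, 98, 77, 130, 122] for k=0..6.
Cycle type of π: 138 + 1; total 2 cycles.
139 − 2 = 137 transpositions; sign(π) = (−1)^137 = -1.
Zolotarev: (110|139) = -1, matching the cycle-count sign.

-1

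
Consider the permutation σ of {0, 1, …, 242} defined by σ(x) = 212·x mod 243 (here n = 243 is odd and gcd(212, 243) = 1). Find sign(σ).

Start at x=104: 104 → 178 → 71 → 229 → 191 → 154 → 86 → … (one orbit).
π_212 has 6 disjoint cycles with lengths [162, 54, 18, 6, 2, 1] on {0,…,242}.
With 6 cycles on 243 points, sign = (−1)^{243−6} = -1.
The Jacobi symbol (212|243) = -1 (Zolotarev) agrees.

-1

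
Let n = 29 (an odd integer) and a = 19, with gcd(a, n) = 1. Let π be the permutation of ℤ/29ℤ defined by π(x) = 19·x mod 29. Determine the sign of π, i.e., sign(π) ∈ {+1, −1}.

Trace 23: π^k(23) = [23, 2, 9, 26, 1, 19, 13] for k=0..6.
Decompose π into cycles: lengths [28, 1] (2 cycles, including the fixed point 0).
2 cycles on 29: each ℓ→(−1)^(ℓ−1), product (−1)^27 = -1.

-1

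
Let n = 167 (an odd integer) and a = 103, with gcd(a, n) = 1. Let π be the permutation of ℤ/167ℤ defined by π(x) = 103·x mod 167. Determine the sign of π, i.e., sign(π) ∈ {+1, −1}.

-1

Trace 71: π^k(71) = [71, 132, 69, 93, 60, 1, 103] for k=0..6.
2 cycles of lengths [166, 1].
With 2 cycles on 167 points, sign = (−1)^{167−2} = -1.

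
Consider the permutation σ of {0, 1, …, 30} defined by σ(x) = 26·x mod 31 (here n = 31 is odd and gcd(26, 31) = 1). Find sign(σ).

-1

Start at x=1: 1 → 26 → 25 → 30 → 5 → 6 → 1 (one orbit).
Cycle type of π: 6×5 + 1; total 6 cycles.
sign(π) = (−1)^{n − #cycles} = (−1)^{31−6} = (−1)^25 = -1.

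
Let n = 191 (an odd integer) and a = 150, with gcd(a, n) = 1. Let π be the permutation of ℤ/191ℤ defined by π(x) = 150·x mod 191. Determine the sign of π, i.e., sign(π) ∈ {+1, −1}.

+1

Orbit of 69 under x↦150x: [69, 36, 52, 160, 125, 32, 25]… (length divides ord_191(150)).
π_150 has 11 disjoint cycles with lengths [19, 19, 19, 19, 19, 19, 19, 19, 19, 19, 1] on {0,…,190}.
With 11 cycles on 191 points, sign = (−1)^{191−11} = +1.
Via Zolotarev, sign(π_{150}) = (150|191) = +1.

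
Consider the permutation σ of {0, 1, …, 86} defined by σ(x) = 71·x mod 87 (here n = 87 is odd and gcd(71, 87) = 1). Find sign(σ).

-1

Orbit of 49 under x↦71x: [49, 86, 16, 5, 7, 62, 52]… (length divides ord_87(71)).
Cycle lengths of π_71 on ℤ/87ℤ: [14, 14, 14, 14, 14, 14, 2, 1]; 8 cycles in total.
87 − 8 = 79 transpositions; sign(π) = (−1)^79 = -1.
Check: (71/87) = -1 by Zolotarev.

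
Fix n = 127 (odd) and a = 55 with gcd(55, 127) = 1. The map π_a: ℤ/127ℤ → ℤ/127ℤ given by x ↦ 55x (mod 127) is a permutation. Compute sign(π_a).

-1

Trace 59: π^k(59) = [59, 70, 40, 41, 96, 73, 78] for k=0..6.
Cycle type of π: 126 + 1; total 2 cycles.
127 − 2 = 125 transpositions; sign(π) = (−1)^125 = -1.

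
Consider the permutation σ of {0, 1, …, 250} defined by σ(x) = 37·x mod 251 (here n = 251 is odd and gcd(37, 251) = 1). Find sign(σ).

Start at x=23: 23 → 98 → 112 → 128 → 218 → 34 → 3 → … (one orbit).
Decompose π into cycles: lengths [250, 1] (2 cycles, including the fixed point 0).
Σ(ℓ_i−1) = 251−2 = 249; sign = (−1)^249 = -1.

-1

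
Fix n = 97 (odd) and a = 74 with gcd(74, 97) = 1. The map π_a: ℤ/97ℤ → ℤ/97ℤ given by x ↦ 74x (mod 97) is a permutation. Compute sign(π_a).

-1

Orbit of 45 under x↦74x: [45, 32, 40, 50, 14, 66, 34]… (length divides ord_97(74)).
2 cycles of lengths [96, 1].
Σ(ℓ_i−1) = 97−2 = 95; sign = (−1)^95 = -1.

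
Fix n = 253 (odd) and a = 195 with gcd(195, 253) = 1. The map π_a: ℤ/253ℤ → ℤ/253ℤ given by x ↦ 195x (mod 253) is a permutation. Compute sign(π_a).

Trace 163: π^k(163) = [163, 160, 81, 109, 3, 79, 225] for k=0..6.
The orbit structure of x ↦ 195x mod 253: 5 orbits of sizes [110, 110, 22, 10, 1].
sign(π) = (−1)^{n − #cycles} = (−1)^{253−5} = (−1)^248 = +1.

+1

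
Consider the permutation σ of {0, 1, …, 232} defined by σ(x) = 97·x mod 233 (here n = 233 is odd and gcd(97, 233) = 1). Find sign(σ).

-1

Start at x=89: 89 → 12 → 232 → 136 → 144 → 221 → 1 → … (one orbit).
Decompose π into cycles: lengths [8, 8, 8, 8, 8, 8, 8, 8, 8, 8, 8, 8, 8, 8, 8, 8, 8, 8, 8, 8, 8, 8, 8, 8, 8, 8, 8, 8, 8, 1] (30 cycles, including the fixed point 0).
With 30 cycles on 233 points, sign = (−1)^{233−30} = -1.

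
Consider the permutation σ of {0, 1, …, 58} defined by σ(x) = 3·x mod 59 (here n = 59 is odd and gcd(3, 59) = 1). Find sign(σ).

Trace 1: π^k(1) = [1, 3, 9, 27, 22, 7, 21] for k=0..6.
Cycle type of π: 29×2 + 1; total 3 cycles.
sign(π) = (−1)^{n − #cycles} = (−1)^{59−3} = (−1)^56 = +1.
The Jacobi symbol (3|59) = +1 (Zolotarev) agrees.

+1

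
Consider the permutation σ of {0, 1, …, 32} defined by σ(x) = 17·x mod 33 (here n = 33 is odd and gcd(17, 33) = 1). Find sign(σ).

Orbit of 16 under x↦17x: [16, 8, 4, 2, 1, 17, 25]… (length divides ord_33(17)).
π_17 has 5 disjoint cycles with lengths [10, 10, 10, 2, 1] on {0,…,32}.
5 cycles on 33: each ℓ→(−1)^(ℓ−1), product (−1)^28 = +1.

+1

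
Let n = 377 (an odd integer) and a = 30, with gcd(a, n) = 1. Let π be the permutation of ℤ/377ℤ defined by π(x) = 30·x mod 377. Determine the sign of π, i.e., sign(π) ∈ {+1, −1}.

Orbit of 233 under x↦30x: [233, 204, 88, 1, 30, 146]… (length divides ord_377(30)).
The orbit structure of x ↦ 30x mod 377: 87 orbits of sizes [6, 6, 6, 6, 6, 6, 6, 6, 6, 6, 6, 6, 6, 6, 6, 6, 6, 6, 6, 6, 6, 6, 6, 6, 6, 6, 6, 6, 6, 6, 6, 6, 6, 6, 6, 6, 6, 6, 6, 6, 6, 6, 6, 6, 6, 6, 6, 6, 6, 6, 6, 6, 6, 6, 6, 6, 6, 6, 1, 1, 1, 1, 1, 1, 1, 1, 1, 1, 1, 1, 1, 1, 1, 1, 1, 1, 1, 1, 1, 1, 1, 1, 1, 1, 1, 1, 1].
377 − 87 = 290 transpositions; sign(π) = (−1)^290 = +1.
(30|377)_J = +1 (Zolotarev's lemma cross-check).

+1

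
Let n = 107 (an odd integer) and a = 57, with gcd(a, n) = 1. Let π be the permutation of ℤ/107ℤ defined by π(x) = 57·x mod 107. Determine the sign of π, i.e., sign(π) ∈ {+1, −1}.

+1

Trace 101: π^k(101) = [101, 86, 87, 37, 76, 52, 75] for k=0..6.
Cycle lengths of π_57 on ℤ/107ℤ: [53, 53, 1]; 3 cycles in total.
With 3 cycles on 107 points, sign = (−1)^{107−3} = +1.
(57|107)_J = +1 (Zolotarev's lemma cross-check).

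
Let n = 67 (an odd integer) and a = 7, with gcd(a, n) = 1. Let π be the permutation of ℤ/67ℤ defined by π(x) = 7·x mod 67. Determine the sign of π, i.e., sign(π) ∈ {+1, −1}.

-1

Start at x=28: 28 → 62 → 32 → 23 → 27 → 55 → 50 → … (one orbit).
Cycle lengths of π_7 on ℤ/67ℤ: [66, 1]; 2 cycles in total.
With 2 cycles on 67 points, sign = (−1)^{67−2} = -1.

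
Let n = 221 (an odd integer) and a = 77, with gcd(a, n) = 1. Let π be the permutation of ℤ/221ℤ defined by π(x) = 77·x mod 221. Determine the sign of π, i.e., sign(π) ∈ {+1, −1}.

+1

Orbit of 25 under x↦77x: [25, 157, 155, 1, 77, 183, 168]… (length divides ord_221(77)).
33 cycles of lengths [8, 8, 8, 8, 8, 8, 8, 8, 8, 8, 8, 8, 8, 8, 8, 8, 8, 8, 8, 8, 8, 8, 8, 8, 8, 8, 2, 2, 2, 2, 2, 2, 1].
33 cycles on 221: each ℓ→(−1)^(ℓ−1), product (−1)^188 = +1.
Zolotarev: (77|221) = +1, matching the cycle-count sign.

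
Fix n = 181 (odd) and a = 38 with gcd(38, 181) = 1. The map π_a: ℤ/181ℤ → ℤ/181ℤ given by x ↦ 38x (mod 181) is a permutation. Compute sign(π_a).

+1

Trace 34: π^k(34) = [34, 25, 45, 81, 1, 38, 177] for k=0..6.
Cycle lengths of π_38 on ℤ/181ℤ: [45, 45, 45, 45, 1]; 5 cycles in total.
181 − 5 = 176 transpositions; sign(π) = (−1)^176 = +1.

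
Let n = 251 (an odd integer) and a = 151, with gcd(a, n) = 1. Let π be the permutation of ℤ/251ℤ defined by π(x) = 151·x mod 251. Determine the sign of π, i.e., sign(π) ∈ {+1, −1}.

Orbit of 231 under x↦151x: [231, 243, 47, 69, 128, 1, 151]… (length divides ord_251(151)).
Decompose π into cycles: lengths [50, 50, 50, 50, 50, 1] (6 cycles, including the fixed point 0).
With 6 cycles on 251 points, sign = (−1)^{251−6} = -1.
Zolotarev: (151|251) = -1, matching the cycle-count sign.

-1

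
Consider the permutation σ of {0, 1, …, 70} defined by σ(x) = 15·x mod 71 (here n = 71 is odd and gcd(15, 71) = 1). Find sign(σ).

Trace 64: π^k(64) = [64, 37, 58, 18, 57, 3, 45] for k=0..6.
The orbit structure of x ↦ 15x mod 71: 3 orbits of sizes [35, 35, 1].
71 − 3 = 68 transpositions; sign(π) = (−1)^68 = +1.

+1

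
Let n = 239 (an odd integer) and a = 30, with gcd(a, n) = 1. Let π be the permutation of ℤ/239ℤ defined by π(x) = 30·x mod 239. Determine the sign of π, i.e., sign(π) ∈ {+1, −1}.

Start at x=34: 34 → 64 → 8 → 1 → 30 → 183 → 232 → … (one orbit).
The orbit structure of x ↦ 30x mod 239: 3 orbits of sizes [119, 119, 1].
239 − 3 = 236 transpositions; sign(π) = (−1)^236 = +1.

+1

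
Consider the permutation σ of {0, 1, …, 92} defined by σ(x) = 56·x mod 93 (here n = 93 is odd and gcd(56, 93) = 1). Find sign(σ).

-1

Orbit of 25 under x↦56x: [25, 5, 1, 56, 67, 32]… (length divides ord_93(56)).
The orbit structure of x ↦ 56x mod 93: 22 orbits of sizes [6, 6, 6, 6, 6, 6, 6, 6, 6, 6, 3, 3, 3, 3, 3, 3, 3, 3, 3, 3, 2, 1].
22 cycles on 93: each ℓ→(−1)^(ℓ−1), product (−1)^71 = -1.
Via Zolotarev, sign(π_{56}) = (56|93) = -1.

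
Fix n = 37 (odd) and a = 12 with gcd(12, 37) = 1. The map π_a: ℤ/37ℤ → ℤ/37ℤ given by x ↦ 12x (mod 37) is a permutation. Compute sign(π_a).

Start at x=16: 16 → 7 → 10 → 9 → 34 → 1 → 12 → … (one orbit).
The orbit structure of x ↦ 12x mod 37: 5 orbits of sizes [9, 9, 9, 9, 1].
37 − 5 = 32 transpositions; sign(π) = (−1)^32 = +1.
The Jacobi symbol (12|37) = +1 (Zolotarev) agrees.

+1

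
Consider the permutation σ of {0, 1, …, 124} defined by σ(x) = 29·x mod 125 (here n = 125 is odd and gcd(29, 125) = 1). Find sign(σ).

+1

Start at x=46: 46 → 84 → 61 → 19 → 51 → 104 → 16 → … (one orbit).
Cycle type of π: 50×2 + 10×2 + 2×2 + 1; total 7 cycles.
125 − 7 = 118 transpositions; sign(π) = (−1)^118 = +1.
Via Zolotarev, sign(π_{29}) = (29|125) = +1.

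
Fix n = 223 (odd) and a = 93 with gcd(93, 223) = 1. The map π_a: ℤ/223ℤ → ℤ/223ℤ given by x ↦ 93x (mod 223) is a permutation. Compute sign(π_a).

-1

Trace 119: π^k(119) = [119, 140, 86, 193, 109, 102, 120] for k=0..6.
The orbit structure of x ↦ 93x mod 223: 2 orbits of sizes [222, 1].
Σ(ℓ_i−1) = 223−2 = 221; sign = (−1)^221 = -1.
Via Zolotarev, sign(π_{93}) = (93|223) = -1.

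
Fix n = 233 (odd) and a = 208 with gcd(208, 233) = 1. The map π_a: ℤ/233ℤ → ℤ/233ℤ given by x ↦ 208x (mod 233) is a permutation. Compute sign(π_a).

Start at x=208: 208 → 159 → 219 → 117 → 104 → 196 → 226 → … (one orbit).
Cycle lengths of π_208 on ℤ/233ℤ: [116, 116, 1]; 3 cycles in total.
sign(π) = (−1)^{n − #cycles} = (−1)^{233−3} = (−1)^230 = +1.
The Jacobi symbol (208|233) = +1 (Zolotarev) agrees.

+1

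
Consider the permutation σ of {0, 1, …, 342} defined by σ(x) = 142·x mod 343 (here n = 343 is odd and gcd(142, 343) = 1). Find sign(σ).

Orbit of 214 under x↦142x: [214, 204, 156, 200, 274, 149, 235]… (length divides ord_343(142)).
The orbit structure of x ↦ 142x mod 343: 7 orbits of sizes [147, 147, 21, 21, 3, 3, 1].
sign(π) = (−1)^{n − #cycles} = (−1)^{343−7} = (−1)^336 = +1.

+1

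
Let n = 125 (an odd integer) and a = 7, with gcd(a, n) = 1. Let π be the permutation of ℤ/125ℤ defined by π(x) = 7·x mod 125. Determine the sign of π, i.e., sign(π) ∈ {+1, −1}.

Orbit of 51 under x↦7x: [51, 107, 124, 118, 76, 32, 99]… (length divides ord_125(7)).
12 cycles of lengths [20, 20, 20, 20, 20, 4, 4, 4, 4, 4, 4, 1].
125 − 12 = 113 transpositions; sign(π) = (−1)^113 = -1.
(7|125)_J = -1 (Zolotarev's lemma cross-check).

-1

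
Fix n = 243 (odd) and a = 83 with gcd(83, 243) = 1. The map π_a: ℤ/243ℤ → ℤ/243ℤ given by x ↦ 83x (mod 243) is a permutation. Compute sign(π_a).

Trace 65: π^k(65) = [65, 49, 179, 34, 149, 217, 29] for k=0..6.
π_83 has 6 disjoint cycles with lengths [162, 54, 18, 6, 2, 1] on {0,…,242}.
n − c = 243 − 6 = 237; sign = (−1)^237 = -1.

-1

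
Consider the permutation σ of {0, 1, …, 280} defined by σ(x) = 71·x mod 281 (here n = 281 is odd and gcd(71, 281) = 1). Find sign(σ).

Trace 147: π^k(147) = [147, 40, 30, 163, 52, 39, 240] for k=0..6.
The orbit structure of x ↦ 71x mod 281: 2 orbits of sizes [280, 1].
With 2 cycles on 281 points, sign = (−1)^{281−2} = -1.
Via Zolotarev, sign(π_{71}) = (71|281) = -1.

-1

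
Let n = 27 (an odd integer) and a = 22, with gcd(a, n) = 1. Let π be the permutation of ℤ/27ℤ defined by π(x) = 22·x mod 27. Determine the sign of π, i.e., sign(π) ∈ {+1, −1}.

Trace 10: π^k(10) = [10, 4, 7, 19, 13, 16, 1] for k=0..6.
Cycle type of π: 9×2 + 3×2 + 1×3; total 7 cycles.
7 cycles on 27: each ℓ→(−1)^(ℓ−1), product (−1)^20 = +1.
(22|27)_J = +1 (Zolotarev's lemma cross-check).

+1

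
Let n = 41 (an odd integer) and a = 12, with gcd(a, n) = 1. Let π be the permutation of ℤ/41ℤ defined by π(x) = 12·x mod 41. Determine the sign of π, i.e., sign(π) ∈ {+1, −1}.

-1

Start at x=12: 12 → 21 → 6 → 31 → 3 → 36 → 22 → … (one orbit).
Cycle lengths of π_12 on ℤ/41ℤ: [40, 1]; 2 cycles in total.
With 2 cycles on 41 points, sign = (−1)^{41−2} = -1.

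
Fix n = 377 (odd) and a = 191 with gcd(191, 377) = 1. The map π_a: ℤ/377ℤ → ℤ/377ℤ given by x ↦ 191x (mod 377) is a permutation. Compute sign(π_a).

Orbit of 289 under x↦191x: [289, 157, 204, 133, 144, 360, 146]… (length divides ord_377(191)).
The orbit structure of x ↦ 191x mod 377: 40 orbits of sizes [12, 12, 12, 12, 12, 12, 12, 12, 12, 12, 12, 12, 12, 12, 12, 12, 12, 12, 12, 12, 12, 12, 12, 12, 12, 12, 12, 12, 4, 4, 4, 4, 4, 4, 4, 3, 3, 3, 3, 1].
40 cycles on 377: each ℓ→(−1)^(ℓ−1), product (−1)^337 = -1.

-1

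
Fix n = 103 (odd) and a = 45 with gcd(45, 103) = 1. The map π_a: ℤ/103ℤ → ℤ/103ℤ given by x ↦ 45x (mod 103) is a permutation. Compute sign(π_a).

Orbit of 53 under x↦45x: [53, 16, 102, 58, 35, 30, 11]… (length divides ord_103(45)).
Cycle lengths of π_45 on ℤ/103ℤ: [102, 1]; 2 cycles in total.
sign(π) = (−1)^{n − #cycles} = (−1)^{103−2} = (−1)^101 = -1.
(45|103)_J = -1 (Zolotarev's lemma cross-check).

-1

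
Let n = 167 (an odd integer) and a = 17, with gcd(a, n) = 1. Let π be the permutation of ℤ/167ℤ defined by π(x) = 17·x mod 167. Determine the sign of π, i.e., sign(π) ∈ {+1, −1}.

Orbit of 82 under x↦17x: [82, 58, 151, 62, 52, 49, 165]… (length divides ord_167(17)).
π_17 has 2 disjoint cycles with lengths [166, 1] on {0,…,166}.
167 − 2 = 165 transpositions; sign(π) = (−1)^165 = -1.
Via Zolotarev, sign(π_{17}) = (17|167) = -1.

-1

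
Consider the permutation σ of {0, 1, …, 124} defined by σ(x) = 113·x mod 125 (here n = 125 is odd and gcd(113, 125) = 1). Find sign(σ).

Trace 67: π^k(67) = [67, 71, 23, 99, 62, 6, 53] for k=0..6.
The orbit structure of x ↦ 113x mod 125: 4 orbits of sizes [100, 20, 4, 1].
125 − 4 = 121 transpositions; sign(π) = (−1)^121 = -1.
The Jacobi symbol (113|125) = -1 (Zolotarev) agrees.

-1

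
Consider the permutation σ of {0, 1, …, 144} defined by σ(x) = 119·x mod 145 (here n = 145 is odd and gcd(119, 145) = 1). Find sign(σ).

Start at x=114: 114 → 81 → 69 → 91 → 99 → 36 → 79 → … (one orbit).
Cycle type of π: 28×5 + 2×2 + 1; total 8 cycles.
145 − 8 = 137 transpositions; sign(π) = (−1)^137 = -1.

-1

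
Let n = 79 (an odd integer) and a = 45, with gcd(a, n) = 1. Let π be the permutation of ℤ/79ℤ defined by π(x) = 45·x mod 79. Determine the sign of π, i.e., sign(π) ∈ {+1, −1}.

+1

Trace 2: π^k(2) = [2, 11, 21, 76, 23, 8, 44] for k=0..6.
Cycle type of π: 39×2 + 1; total 3 cycles.
3 cycles on 79: each ℓ→(−1)^(ℓ−1), product (−1)^76 = +1.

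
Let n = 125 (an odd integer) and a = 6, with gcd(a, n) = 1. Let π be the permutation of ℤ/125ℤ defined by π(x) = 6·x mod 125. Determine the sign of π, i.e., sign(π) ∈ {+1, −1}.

Trace 91: π^k(91) = [91, 46, 26, 31, 61, 116, 71] for k=0..6.
Decompose π into cycles: lengths [25, 25, 25, 25, 5, 5, 5, 5, 1, 1, 1, 1, 1] (13 cycles, including the fixed point 0).
125 − 13 = 112 transpositions; sign(π) = (−1)^112 = +1.

+1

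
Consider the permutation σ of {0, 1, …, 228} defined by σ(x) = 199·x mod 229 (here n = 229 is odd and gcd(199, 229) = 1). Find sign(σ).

Orbit of 186 under x↦199x: [186, 145, 1, 199, 213, 22, 27]… (length divides ord_229(199)).
Cycle type of π: 76×3 + 1; total 4 cycles.
4 cycles on 229: each ℓ→(−1)^(ℓ−1), product (−1)^225 = -1.
Zolotarev: (199|229) = -1, matching the cycle-count sign.

-1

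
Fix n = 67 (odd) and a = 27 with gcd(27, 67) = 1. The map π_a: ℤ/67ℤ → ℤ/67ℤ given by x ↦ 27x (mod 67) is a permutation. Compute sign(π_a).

-1

Start at x=40: 40 → 8 → 15 → 3 → 14 → 43 → 22 → … (one orbit).
The orbit structure of x ↦ 27x mod 67: 4 orbits of sizes [22, 22, 22, 1].
Σ(ℓ_i−1) = 67−4 = 63; sign = (−1)^63 = -1.
(27|67)_J = -1 (Zolotarev's lemma cross-check).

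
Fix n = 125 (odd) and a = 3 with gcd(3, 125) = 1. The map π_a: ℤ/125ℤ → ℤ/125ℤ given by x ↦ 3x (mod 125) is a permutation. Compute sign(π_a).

-1

Trace 51: π^k(51) = [51, 28, 84, 2, 6, 18, 54] for k=0..6.
Decompose π into cycles: lengths [100, 20, 4, 1] (4 cycles, including the fixed point 0).
n − c = 125 − 4 = 121; sign = (−1)^121 = -1.
(3|125)_J = -1 (Zolotarev's lemma cross-check).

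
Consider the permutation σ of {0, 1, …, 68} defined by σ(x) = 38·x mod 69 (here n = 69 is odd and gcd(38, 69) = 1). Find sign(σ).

Start at x=56: 56 → 58 → 65 → 55 → 20 → 1 → 38 → … (one orbit).
π_38 has 5 disjoint cycles with lengths [22, 22, 22, 2, 1] on {0,…,68}.
n − c = 69 − 5 = 64; sign = (−1)^64 = +1.

+1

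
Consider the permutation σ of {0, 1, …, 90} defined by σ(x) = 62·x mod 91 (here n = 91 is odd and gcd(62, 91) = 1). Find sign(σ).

Start at x=90: 90 → 29 → 69 → 1 → 62 → 22 → 90 (one orbit).
Cycle type of π: 6×14 + 2×3 + 1; total 18 cycles.
With 18 cycles on 91 points, sign = (−1)^{91−18} = -1.

-1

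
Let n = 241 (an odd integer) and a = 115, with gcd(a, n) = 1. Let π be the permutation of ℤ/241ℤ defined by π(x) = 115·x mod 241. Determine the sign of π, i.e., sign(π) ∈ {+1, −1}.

-1

Trace 64: π^k(64) = [64, 130, 8, 197, 1, 115, 211] for k=0..6.
Decompose π into cycles: lengths [16, 16, 16, 16, 16, 16, 16, 16, 16, 16, 16, 16, 16, 16, 16, 1] (16 cycles, including the fixed point 0).
Σ(ℓ_i−1) = 241−16 = 225; sign = (−1)^225 = -1.
Check: (115/241) = -1 by Zolotarev.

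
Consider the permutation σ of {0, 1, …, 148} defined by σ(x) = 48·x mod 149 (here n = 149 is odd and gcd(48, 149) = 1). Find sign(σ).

Orbit of 122 under x↦48x: [122, 45, 74, 125, 40, 132, 78]… (length divides ord_149(48)).
The orbit structure of x ↦ 48x mod 149: 2 orbits of sizes [148, 1].
149 − 2 = 147 transpositions; sign(π) = (−1)^147 = -1.
Zolotarev: (48|149) = -1, matching the cycle-count sign.

-1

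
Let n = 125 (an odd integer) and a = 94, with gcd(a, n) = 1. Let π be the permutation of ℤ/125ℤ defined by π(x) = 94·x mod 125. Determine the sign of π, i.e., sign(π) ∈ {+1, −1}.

Orbit of 121 under x↦94x: [121, 124, 31, 39, 41, 104, 26]… (length divides ord_125(94)).
Decompose π into cycles: lengths [50, 50, 10, 10, 2, 2, 1] (7 cycles, including the fixed point 0).
n − c = 125 − 7 = 118; sign = (−1)^118 = +1.
Check: (94/125) = +1 by Zolotarev.

+1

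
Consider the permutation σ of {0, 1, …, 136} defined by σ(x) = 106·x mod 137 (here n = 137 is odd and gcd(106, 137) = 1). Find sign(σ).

-1

Orbit of 32 under x↦106x: [32, 104, 64, 71, 128, 5, 119]… (length divides ord_137(106)).
Cycle type of π: 136 + 1; total 2 cycles.
With 2 cycles on 137 points, sign = (−1)^{137−2} = -1.
Zolotarev: (106|137) = -1, matching the cycle-count sign.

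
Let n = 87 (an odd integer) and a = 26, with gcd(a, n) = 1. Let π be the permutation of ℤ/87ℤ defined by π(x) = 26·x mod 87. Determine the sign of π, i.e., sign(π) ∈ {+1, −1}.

+1

Start at x=68: 68 → 28 → 32 → 49 → 56 → 64 → 11 → … (one orbit).
Decompose π into cycles: lengths [28, 28, 28, 2, 1] (5 cycles, including the fixed point 0).
With 5 cycles on 87 points, sign = (−1)^{87−5} = +1.
Via Zolotarev, sign(π_{26}) = (26|87) = +1.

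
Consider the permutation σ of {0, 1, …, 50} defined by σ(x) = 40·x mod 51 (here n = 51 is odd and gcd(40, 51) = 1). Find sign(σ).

Orbit of 1 under x↦40x: [1, 40, 19, 46, 4, 7, 25]… (length divides ord_51(40)).
6 cycles of lengths [16, 16, 16, 1, 1, 1].
n − c = 51 − 6 = 45; sign = (−1)^45 = -1.

-1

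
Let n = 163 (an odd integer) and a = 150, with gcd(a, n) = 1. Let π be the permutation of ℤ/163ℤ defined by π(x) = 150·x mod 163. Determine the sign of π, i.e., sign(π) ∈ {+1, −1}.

+1

Orbit of 77 under x↦150x: [77, 140, 136, 25, 1, 150, 6]… (length divides ord_163(150)).
The orbit structure of x ↦ 150x mod 163: 7 orbits of sizes [27, 27, 27, 27, 27, 27, 1].
sign(π) = (−1)^{n − #cycles} = (−1)^{163−7} = (−1)^156 = +1.
Zolotarev: (150|163) = +1, matching the cycle-count sign.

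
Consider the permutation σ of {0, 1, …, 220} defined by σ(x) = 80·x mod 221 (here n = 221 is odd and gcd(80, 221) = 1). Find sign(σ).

+1

Start at x=122: 122 → 36 → 7 → 118 → 158 → 43 → 125 → … (one orbit).
Decompose π into cycles: lengths [48, 48, 48, 48, 16, 12, 1] (7 cycles, including the fixed point 0).
With 7 cycles on 221 points, sign = (−1)^{221−7} = +1.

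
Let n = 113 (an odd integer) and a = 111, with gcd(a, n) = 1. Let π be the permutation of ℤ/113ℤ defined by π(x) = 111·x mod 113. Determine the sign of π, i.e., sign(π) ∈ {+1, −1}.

+1

Start at x=30: 30 → 53 → 7 → 99 → 28 → 57 → 112 → … (one orbit).
Cycle lengths of π_111 on ℤ/113ℤ: [28, 28, 28, 28, 1]; 5 cycles in total.
5 cycles on 113: each ℓ→(−1)^(ℓ−1), product (−1)^108 = +1.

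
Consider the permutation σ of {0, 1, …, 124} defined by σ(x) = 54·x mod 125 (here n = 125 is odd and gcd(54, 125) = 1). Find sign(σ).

+1

Start at x=59: 59 → 61 → 44 → 1 → 54 → 41 → 89 → … (one orbit).
7 cycles of lengths [50, 50, 10, 10, 2, 2, 1].
n − c = 125 − 7 = 118; sign = (−1)^118 = +1.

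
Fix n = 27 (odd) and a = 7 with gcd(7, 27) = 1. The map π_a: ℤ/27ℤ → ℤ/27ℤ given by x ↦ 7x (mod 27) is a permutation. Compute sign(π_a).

Start at x=4: 4 → 1 → 7 → 22 → 19 → 25 → 13 → … (one orbit).
Decompose π into cycles: lengths [9, 9, 3, 3, 1, 1, 1] (7 cycles, including the fixed point 0).
Σ(ℓ_i−1) = 27−7 = 20; sign = (−1)^20 = +1.
(7|27)_J = +1 (Zolotarev's lemma cross-check).

+1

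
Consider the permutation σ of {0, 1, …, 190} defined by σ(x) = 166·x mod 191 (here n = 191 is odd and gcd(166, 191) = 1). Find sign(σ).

-1

Trace 38: π^k(38) = [38, 5, 66, 69, 185, 150, 70] for k=0..6.
The orbit structure of x ↦ 166x mod 191: 6 orbits of sizes [38, 38, 38, 38, 38, 1].
With 6 cycles on 191 points, sign = (−1)^{191−6} = -1.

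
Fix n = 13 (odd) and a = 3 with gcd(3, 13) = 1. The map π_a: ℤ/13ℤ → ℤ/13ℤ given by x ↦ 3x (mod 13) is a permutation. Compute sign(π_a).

Trace 1: π^k(1) = [1, 3, 9] for k=0..2.
The orbit structure of x ↦ 3x mod 13: 5 orbits of sizes [3, 3, 3, 3, 1].
13 − 5 = 8 transpositions; sign(π) = (−1)^8 = +1.

+1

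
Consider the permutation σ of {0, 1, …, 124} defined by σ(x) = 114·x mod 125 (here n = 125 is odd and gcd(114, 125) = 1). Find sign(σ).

Trace 6: π^k(6) = [6, 59, 101, 14, 96, 69, 116] for k=0..6.
Decompose π into cycles: lengths [50, 50, 10, 10, 2, 2, 1] (7 cycles, including the fixed point 0).
With 7 cycles on 125 points, sign = (−1)^{125−7} = +1.

+1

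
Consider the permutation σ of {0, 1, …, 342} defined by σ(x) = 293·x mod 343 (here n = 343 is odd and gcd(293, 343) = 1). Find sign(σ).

-1

Trace 295: π^k(295) = [295, 342, 50, 244, 148, 146, 246] for k=0..6.
46 cycles of lengths [14, 14, 14, 14, 14, 14, 14, 14, 14, 14, 14, 14, 14, 14, 14, 14, 14, 14, 14, 14, 14, 2, 2, 2, 2, 2, 2, 2, 2, 2, 2, 2, 2, 2, 2, 2, 2, 2, 2, 2, 2, 2, 2, 2, 2, 1].
Σ(ℓ_i−1) = 343−46 = 297; sign = (−1)^297 = -1.
(293|343)_J = -1 (Zolotarev's lemma cross-check).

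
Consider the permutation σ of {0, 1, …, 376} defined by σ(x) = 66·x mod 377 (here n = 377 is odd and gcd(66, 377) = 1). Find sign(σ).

-1

Orbit of 1 under x↦66x: [1, 66, 209, 222, 326, 27, 274]… (length divides ord_377(66)).
Cycle type of π: 28×13 + 1×13; total 26 cycles.
n − c = 377 − 26 = 351; sign = (−1)^351 = -1.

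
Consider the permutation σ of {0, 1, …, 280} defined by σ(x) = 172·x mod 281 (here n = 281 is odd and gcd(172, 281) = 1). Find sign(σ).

Orbit of 181 under x↦172x: [181, 222, 249, 116, 1, 172, 79]… (length divides ord_281(172)).
Decompose π into cycles: lengths [14, 14, 14, 14, 14, 14, 14, 14, 14, 14, 14, 14, 14, 14, 14, 14, 14, 14, 14, 14, 1] (21 cycles, including the fixed point 0).
281 − 21 = 260 transpositions; sign(π) = (−1)^260 = +1.
Zolotarev: (172|281) = +1, matching the cycle-count sign.

+1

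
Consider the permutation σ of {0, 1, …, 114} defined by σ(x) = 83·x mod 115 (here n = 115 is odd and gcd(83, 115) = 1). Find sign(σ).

Start at x=102: 102 → 71 → 28 → 24 → 37 → 81 → 53 → … (one orbit).
Cycle type of π: 44×2 + 22 + 4 + 1; total 5 cycles.
5 cycles on 115: each ℓ→(−1)^(ℓ−1), product (−1)^110 = +1.
Via Zolotarev, sign(π_{83}) = (83|115) = +1.

+1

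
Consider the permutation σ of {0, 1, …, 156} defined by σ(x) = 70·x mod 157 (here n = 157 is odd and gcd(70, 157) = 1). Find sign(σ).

-1

Orbit of 1 under x↦70x: [1, 70, 33, 112, 147, 85, 141]… (length divides ord_157(70)).
Cycle type of π: 156 + 1; total 2 cycles.
2 cycles on 157: each ℓ→(−1)^(ℓ−1), product (−1)^155 = -1.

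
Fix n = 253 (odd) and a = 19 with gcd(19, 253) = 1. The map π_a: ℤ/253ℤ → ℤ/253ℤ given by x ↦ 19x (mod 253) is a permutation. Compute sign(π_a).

+1

Orbit of 27 under x↦19x: [27, 7, 133, 250, 196, 182, 169]… (length divides ord_253(19)).
Cycle lengths of π_19 on ℤ/253ℤ: [110, 110, 22, 10, 1]; 5 cycles in total.
253 − 5 = 248 transpositions; sign(π) = (−1)^248 = +1.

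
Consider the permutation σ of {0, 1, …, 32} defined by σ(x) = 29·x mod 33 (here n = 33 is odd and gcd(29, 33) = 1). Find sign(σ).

+1

Start at x=16: 16 → 2 → 25 → 32 → 4 → 17 → 31 → … (one orbit).
π_29 has 5 disjoint cycles with lengths [10, 10, 10, 2, 1] on {0,…,32}.
Σ(ℓ_i−1) = 33−5 = 28; sign = (−1)^28 = +1.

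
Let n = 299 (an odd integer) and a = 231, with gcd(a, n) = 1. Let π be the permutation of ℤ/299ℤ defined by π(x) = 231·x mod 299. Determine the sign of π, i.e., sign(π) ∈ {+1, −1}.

Orbit of 185 under x↦231x: [185, 277, 1, 231, 139, 116]… (length divides ord_299(231)).
Cycle lengths of π_231 on ℤ/299ℤ: [6, 6, 6, 6, 6, 6, 6, 6, 6, 6, 6, 6, 6, 6, 6, 6, 6, 6, 6, 6, 6, 6, 6, 6, 6, 6, 6, 6, 6, 6, 6, 6, 6, 6, 6, 6, 6, 6, 6, 6, 6, 6, 6, 6, 6, 6, 1, 1, 1, 1, 1, 1, 1, 1, 1, 1, 1, 1, 1, 1, 1, 1, 1, 1, 1, 1, 1, 1, 1]; 69 cycles in total.
sign(π) = (−1)^{n − #cycles} = (−1)^{299−69} = (−1)^230 = +1.
Zolotarev: (231|299) = +1, matching the cycle-count sign.

+1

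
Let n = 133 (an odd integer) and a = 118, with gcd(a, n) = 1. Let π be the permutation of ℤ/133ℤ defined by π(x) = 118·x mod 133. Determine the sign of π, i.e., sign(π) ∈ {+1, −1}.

Start at x=64: 64 → 104 → 36 → 125 → 120 → 62 → 1 → … (one orbit).
12 cycles of lengths [18, 18, 18, 18, 18, 18, 9, 9, 2, 2, 2, 1].
Σ(ℓ_i−1) = 133−12 = 121; sign = (−1)^121 = -1.
Check: (118/133) = -1 by Zolotarev.

-1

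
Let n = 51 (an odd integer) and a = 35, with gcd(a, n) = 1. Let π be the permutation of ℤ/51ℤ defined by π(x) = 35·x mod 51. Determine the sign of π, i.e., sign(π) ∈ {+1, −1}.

-1

Start at x=35: 35 → 1 → 35 (one orbit).
Cycle lengths of π_35 on ℤ/51ℤ: [2, 2, 2, 2, 2, 2, 2, 2, 2, 2, 2, 2, 2, 2, 2, 2, 2, 1, 1, 1, 1, 1, 1, 1, 1, 1, 1, 1, 1, 1, 1, 1, 1, 1]; 34 cycles in total.
34 cycles on 51: each ℓ→(−1)^(ℓ−1), product (−1)^17 = -1.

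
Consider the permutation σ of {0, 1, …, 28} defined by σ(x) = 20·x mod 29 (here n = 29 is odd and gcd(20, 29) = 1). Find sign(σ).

+1

Orbit of 7 under x↦20x: [7, 24, 16, 1, 20, 23, 25]… (length divides ord_29(20)).
Cycle type of π: 7×4 + 1; total 5 cycles.
With 5 cycles on 29 points, sign = (−1)^{29−5} = +1.
Check: (20/29) = +1 by Zolotarev.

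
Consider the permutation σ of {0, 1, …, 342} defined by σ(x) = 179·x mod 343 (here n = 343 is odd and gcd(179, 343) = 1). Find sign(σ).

+1

Trace 183: π^k(183) = [183, 172, 261, 71, 18, 135, 155] for k=0..6.
π_179 has 7 disjoint cycles with lengths [147, 147, 21, 21, 3, 3, 1] on {0,…,342}.
7 cycles on 343: each ℓ→(−1)^(ℓ−1), product (−1)^336 = +1.
Check: (179/343) = +1 by Zolotarev.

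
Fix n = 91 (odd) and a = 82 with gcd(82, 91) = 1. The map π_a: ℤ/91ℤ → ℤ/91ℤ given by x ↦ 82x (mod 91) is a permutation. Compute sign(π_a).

Orbit of 9 under x↦82x: [9, 10, 1, 82, 81, 90]… (length divides ord_91(82)).
Decompose π into cycles: lengths [6, 6, 6, 6, 6, 6, 6, 6, 6, 6, 6, 6, 6, 6, 6, 1] (16 cycles, including the fixed point 0).
sign(π) = (−1)^{n − #cycles} = (−1)^{91−16} = (−1)^75 = -1.
Via Zolotarev, sign(π_{82}) = (82|91) = -1.

-1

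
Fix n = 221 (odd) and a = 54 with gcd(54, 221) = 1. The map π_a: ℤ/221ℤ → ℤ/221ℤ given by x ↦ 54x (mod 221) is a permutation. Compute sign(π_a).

+1

Start at x=164: 164 → 16 → 201 → 25 → 24 → 191 → 148 → … (one orbit).
π_54 has 7 disjoint cycles with lengths [48, 48, 48, 48, 16, 12, 1] on {0,…,220}.
Σ(ℓ_i−1) = 221−7 = 214; sign = (−1)^214 = +1.
Zolotarev: (54|221) = +1, matching the cycle-count sign.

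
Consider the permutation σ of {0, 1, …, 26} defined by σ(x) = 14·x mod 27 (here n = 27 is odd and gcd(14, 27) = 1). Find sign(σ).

Start at x=23: 23 → 25 → 26 → 13 → 20 → 10 → 5 → … (one orbit).
The orbit structure of x ↦ 14x mod 27: 4 orbits of sizes [18, 6, 2, 1].
n − c = 27 − 4 = 23; sign = (−1)^23 = -1.
Via Zolotarev, sign(π_{14}) = (14|27) = -1.

-1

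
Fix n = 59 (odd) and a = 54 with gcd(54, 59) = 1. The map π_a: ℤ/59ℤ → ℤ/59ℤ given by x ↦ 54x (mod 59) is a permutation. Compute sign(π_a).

Orbit of 23 under x↦54x: [23, 3, 44, 16, 38, 46, 6]… (length divides ord_59(54)).
2 cycles of lengths [58, 1].
sign(π) = (−1)^{n − #cycles} = (−1)^{59−2} = (−1)^57 = -1.

-1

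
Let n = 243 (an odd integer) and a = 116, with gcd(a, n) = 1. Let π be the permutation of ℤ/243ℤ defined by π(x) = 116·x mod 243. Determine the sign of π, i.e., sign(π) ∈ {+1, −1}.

-1

Start at x=215: 215 → 154 → 125 → 163 → 197 → 10 → 188 → … (one orbit).
Decompose π into cycles: lengths [54, 54, 54, 18, 18, 18, 6, 6, 6, 2, 2, 2, 2, 1] (14 cycles, including the fixed point 0).
14 cycles on 243: each ℓ→(−1)^(ℓ−1), product (−1)^229 = -1.
The Jacobi symbol (116|243) = -1 (Zolotarev) agrees.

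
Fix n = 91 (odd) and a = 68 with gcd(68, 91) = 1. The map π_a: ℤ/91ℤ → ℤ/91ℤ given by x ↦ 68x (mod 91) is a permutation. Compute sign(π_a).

Trace 68: π^k(68) = [68, 74, 27, 16, 87, 1] for k=0..5.
Decompose π into cycles: lengths [6, 6, 6, 6, 6, 6, 6, 6, 6, 6, 6, 6, 6, 3, 3, 3, 3, 1] (18 cycles, including the fixed point 0).
18 cycles on 91: each ℓ→(−1)^(ℓ−1), product (−1)^73 = -1.

-1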